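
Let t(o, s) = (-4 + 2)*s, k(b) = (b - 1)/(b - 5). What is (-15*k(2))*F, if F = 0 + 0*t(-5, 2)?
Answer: 0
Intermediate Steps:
k(b) = (-1 + b)/(-5 + b)
t(o, s) = -2*s
F = 0 (F = 0 + 0*(-2*2) = 0 + 0*(-4) = 0 + 0 = 0)
(-15*k(2))*F = -15*(-1 + 2)/(-5 + 2)*0 = -15/(-3)*0 = -(-5)*0 = -15*(-⅓)*0 = 5*0 = 0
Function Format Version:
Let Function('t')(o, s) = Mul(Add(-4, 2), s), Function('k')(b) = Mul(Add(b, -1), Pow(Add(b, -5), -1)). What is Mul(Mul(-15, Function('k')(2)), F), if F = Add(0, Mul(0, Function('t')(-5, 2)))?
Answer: 0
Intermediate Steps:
Function('k')(b) = Mul(Pow(Add(-5, b), -1), Add(-1, b)) (Function('k')(b) = Mul(Add(-1, b), Pow(Add(-5, b), -1)) = Mul(Pow(Add(-5, b), -1), Add(-1, b)))
Function('t')(o, s) = Mul(-2, s)
F = 0 (F = Add(0, Mul(0, Mul(-2, 2))) = Add(0, Mul(0, -4)) = Add(0, 0) = 0)
Mul(Mul(-15, Function('k')(2)), F) = Mul(Mul(-15, Mul(Pow(Add(-5, 2), -1), Add(-1, 2))), 0) = Mul(Mul(-15, Mul(Pow(-3, -1), 1)), 0) = Mul(Mul(-15, Mul(Rational(-1, 3), 1)), 0) = Mul(Mul(-15, Rational(-1, 3)), 0) = Mul(5, 0) = 0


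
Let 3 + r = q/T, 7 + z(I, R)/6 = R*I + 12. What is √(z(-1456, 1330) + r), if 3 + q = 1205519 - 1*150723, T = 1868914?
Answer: I*√3415772004840706/17146 ≈ 3408.6*I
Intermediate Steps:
q = 1054793 (q = -3 + (1205519 - 1*150723) = -3 + (1205519 - 150723) = -3 + 1054796 = 1054793)
z(I, R) = 30 + 6*I*R (z(I, R) = -42 + 6*(R*I + 12) = -42 + 6*(I*R + 12) = -42 + 6*(12 + I*R) = -42 + (72 + 6*I*R) = 30 + 6*I*R)
r = -41761/17146 (r = -3 + 1054793/1868914 = -3 + 1054793*(1/1868914) = -3 + 9677/17146 = -41761/17146 ≈ -2.4356)
√(z(-1456, 1330) + r) = √((30 + 6*(-1456)*1330) - 41761/17146) = √((30 - 11618880) - 41761/17146) = √(-11618850 - 41761/17146) = √(-199216843861/17146) = I*√3415772004840706/17146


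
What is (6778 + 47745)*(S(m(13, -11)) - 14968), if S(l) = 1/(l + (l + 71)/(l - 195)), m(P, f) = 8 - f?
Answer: -1327790331504/1627 ≈ -8.1610e+8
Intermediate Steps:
S(l) = 1/(l + (71 + l)/(-195 + l))
(6778 + 47745)*(S(m(13, -11)) - 14968) = (6778 + 47745)*((-195 + (8 - 1*(-11)))/(71 + (8 - 1*(-11))² - 194*(8 - 1*(-11))) - 14968) = 54523*((-195 + (8 + 11))/(71 + (8 + 11)² - 194*(8 + 11)) - 14968) = 54523*((-195 + 19)/(71 + 19² - 194*19) - 14968) = 54523*(-176/(71 + 361 - 3686) - 14968) = 54523*(-176/(-3254) - 14968) = 54523*(-1/3254*(-176) - 14968) = 54523*(88/1627 - 14968) = 54523*(-24352848/1627) = -1327790331504/1627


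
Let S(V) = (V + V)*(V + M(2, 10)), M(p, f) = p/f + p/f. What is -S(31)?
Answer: -9734/5 ≈ -1946.8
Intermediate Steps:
M(p, f) = 2*p/f
S(V) = 2*V*(⅖ + V) (S(V) = (V + V)*(V + 2*2/10) = (2*V)*(V + 2*2*(⅒)) = (2*V)*(V + ⅖) = (2*V)*(⅖ + V) = 2*V*(⅖ + V))
-S(31) = -2*31*(2 + 5*31)/5 = -2*31*(2 + 155)/5 = -2*31*157/5 = -1*9734/5 = -9734/5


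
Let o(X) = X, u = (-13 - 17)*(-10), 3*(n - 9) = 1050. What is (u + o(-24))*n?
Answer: 99084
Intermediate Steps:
n = 359 (n = 9 + (⅓)*1050 = 9 + 350 = 359)
u = 300 (u = -30*(-10) = 300)
(u + o(-24))*n = (300 - 24)*359 = 276*359 = 99084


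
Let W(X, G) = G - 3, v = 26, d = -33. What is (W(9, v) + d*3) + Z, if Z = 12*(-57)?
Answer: -760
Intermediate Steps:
Z = -684
W(X, G) = -3 + G
(W(9, v) + d*3) + Z = ((-3 + 26) - 33*3) - 684 = (23 - 99) - 684 = -76 - 684 = -760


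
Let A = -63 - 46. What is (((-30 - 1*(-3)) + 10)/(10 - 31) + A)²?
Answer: 5161984/441 ≈ 11705.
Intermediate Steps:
A = -109
(((-30 - 1*(-3)) + 10)/(10 - 31) + A)² = (((-30 - 1*(-3)) + 10)/(10 - 31) - 109)² = (((-30 + 3) + 10)/(-21) - 109)² = ((-27 + 10)*(-1/21) - 109)² = (-17*(-1/21) - 109)² = (17/21 - 109)² = (-2272/21)² = 5161984/441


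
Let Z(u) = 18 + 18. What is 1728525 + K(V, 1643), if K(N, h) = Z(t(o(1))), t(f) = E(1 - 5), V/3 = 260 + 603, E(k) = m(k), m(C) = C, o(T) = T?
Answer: 1728561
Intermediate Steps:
E(k) = k
V = 2589 (V = 3*(260 + 603) = 3*863 = 2589)
t(f) = -4 (t(f) = 1 - 5 = -4)
Z(u) = 36
K(N, h) = 36
1728525 + K(V, 1643) = 1728525 + 36 = 1728561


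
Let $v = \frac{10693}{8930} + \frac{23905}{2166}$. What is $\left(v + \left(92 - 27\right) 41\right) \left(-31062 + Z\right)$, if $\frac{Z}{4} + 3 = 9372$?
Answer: $\frac{1456767804994}{84835} \approx 1.7172 \cdot 10^{7}$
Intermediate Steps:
$v = \frac{3113588}{254505}$ ($v = 10693 \cdot \frac{1}{8930} + 23905 \cdot \frac{1}{2166} = \frac{10693}{8930} + \frac{23905}{2166} = \frac{3113588}{254505} \approx 12.234$)
$Z = 37476$ ($Z = -12 + 4 \cdot 9372 = -12 + 37488 = 37476$)
$\left(v + \left(92 - 27\right) 41\right) \left(-31062 + Z\right) = \left(\frac{3113588}{254505} + \left(92 - 27\right) 41\right) \left(-31062 + 37476\right) = \left(\frac{3113588}{254505} + 65 \cdot 41\right) 6414 = \left(\frac{3113588}{254505} + 2665\right) 6414 = \frac{681369413}{254505} \cdot 6414 = \frac{1456767804994}{84835}$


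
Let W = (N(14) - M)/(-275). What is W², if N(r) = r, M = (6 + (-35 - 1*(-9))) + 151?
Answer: 13689/75625 ≈ 0.18101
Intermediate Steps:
M = 131 (M = (6 + (-35 + 9)) + 151 = (6 - 26) + 151 = -20 + 151 = 131)
W = 117/275 (W = (14 - 1*131)/(-275) = (14 - 131)*(-1/275) = -117*(-1/275) = 117/275 ≈ 0.42545)
W² = (117/275)² = 13689/75625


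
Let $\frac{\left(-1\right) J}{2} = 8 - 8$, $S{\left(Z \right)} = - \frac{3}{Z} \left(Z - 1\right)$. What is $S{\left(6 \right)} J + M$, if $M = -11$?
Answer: $-11$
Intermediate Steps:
$S{\left(Z \right)} = - \frac{3 \left(-1 + Z\right)}{Z}$ ($S{\left(Z \right)} = - \frac{3}{Z} \left(-1 + Z\right) = - \frac{3 \left(-1 + Z\right)}{Z}$)
$J = 0$ ($J = - 2 \left(8 - 8\right) = \left(-2\right) 0 = 0$)
$S{\left(6 \right)} J + M = \left(-3 + \frac{3}{6}\right) 0 - 11 = \left(-3 + 3 \cdot \frac{1}{6}\right) 0 - 11 = \left(-3 + \frac{1}{2}\right) 0 - 11 = \left(- \frac{5}{2}\right) 0 - 11 = 0 - 11 = -11$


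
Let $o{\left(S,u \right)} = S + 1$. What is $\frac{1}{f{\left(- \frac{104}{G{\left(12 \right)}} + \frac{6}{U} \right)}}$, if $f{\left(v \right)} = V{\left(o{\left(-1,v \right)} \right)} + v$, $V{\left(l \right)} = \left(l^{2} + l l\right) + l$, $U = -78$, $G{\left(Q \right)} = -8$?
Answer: $\frac{13}{168} \approx 0.077381$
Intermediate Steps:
$o{\left(S,u \right)} = 1 + S$
$V{\left(l \right)} = l + 2 l^{2}$ ($V{\left(l \right)} = \left(l^{2} + l^{2}\right) + l = 2 l^{2} + l = l + 2 l^{2}$)
$f{\left(v \right)} = v$ ($f{\left(v \right)} = \left(1 - 1\right) \left(1 + 2 \left(1 - 1\right)\right) + v = 0 \left(1 + 2 \cdot 0\right) + v = 0 \left(1 + 0\right) + v = 0 \cdot 1 + v = 0 + v = v$)
$\frac{1}{f{\left(- \frac{104}{G{\left(12 \right)}} + \frac{6}{U} \right)}} = \frac{1}{- \frac{104}{-8} + \frac{6}{-78}} = \frac{1}{\left(-104\right) \left(- \frac{1}{8}\right) + 6 \left(- \frac{1}{78}\right)} = \frac{1}{13 - \frac{1}{13}} = \frac{1}{\frac{168}{13}} = \frac{13}{168}$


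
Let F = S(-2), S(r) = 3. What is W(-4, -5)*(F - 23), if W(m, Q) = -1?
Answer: 20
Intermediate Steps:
F = 3
W(-4, -5)*(F - 23) = -(3 - 23) = -1*(-20) = 20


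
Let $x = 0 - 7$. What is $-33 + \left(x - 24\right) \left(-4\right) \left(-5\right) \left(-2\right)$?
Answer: $1207$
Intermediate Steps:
$x = -7$ ($x = 0 - 7 = -7$)
$-33 + \left(x - 24\right) \left(-4\right) \left(-5\right) \left(-2\right) = -33 + \left(-7 - 24\right) \left(-4\right) \left(-5\right) \left(-2\right) = -33 + \left(-7 - 24\right) 20 \left(-2\right) = -33 - -1240 = -33 + 1240 = 1207$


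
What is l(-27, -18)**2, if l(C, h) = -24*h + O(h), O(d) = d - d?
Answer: 186624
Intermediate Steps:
O(d) = 0
l(C, h) = -24*h (l(C, h) = -24*h + 0 = -24*h)
l(-27, -18)**2 = (-24*(-18))**2 = 432**2 = 186624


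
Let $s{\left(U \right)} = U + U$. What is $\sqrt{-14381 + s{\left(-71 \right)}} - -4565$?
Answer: $4565 + i \sqrt{14523} \approx 4565.0 + 120.51 i$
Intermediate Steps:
$s{\left(U \right)} = 2 U$
$\sqrt{-14381 + s{\left(-71 \right)}} - -4565 = \sqrt{-14381 + 2 \left(-71\right)} - -4565 = \sqrt{-14381 - 142} + 4565 = \sqrt{-14523} + 4565 = i \sqrt{14523} + 4565 = 4565 + i \sqrt{14523}$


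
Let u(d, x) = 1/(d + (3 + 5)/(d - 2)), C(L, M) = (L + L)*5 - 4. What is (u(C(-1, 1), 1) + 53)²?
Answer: 2356225/841 ≈ 2801.7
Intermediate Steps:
C(L, M) = -4 + 10*L (C(L, M) = (2*L)*5 - 4 = 10*L - 4 = -4 + 10*L)
u(d, x) = 1/(d + 8/(-2 + d))
(u(C(-1, 1), 1) + 53)² = ((-2 + (-4 + 10*(-1)))/(8 + (-4 + 10*(-1))² - 2*(-4 + 10*(-1))) + 53)² = ((-2 + (-4 - 10))/(8 + (-4 - 10)² - 2*(-4 - 10)) + 53)² = ((-2 - 14)/(8 + (-14)² - 2*(-14)) + 53)² = (-16/(8 + 196 + 28) + 53)² = (-16/232 + 53)² = ((1/232)*(-16) + 53)² = (-2/29 + 53)² = (1535/29)² = 2356225/841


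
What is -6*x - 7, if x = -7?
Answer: 35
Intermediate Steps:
-6*x - 7 = -6*(-7) - 7 = 42 - 7 = 35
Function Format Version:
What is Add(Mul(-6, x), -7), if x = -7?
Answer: 35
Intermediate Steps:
Add(Mul(-6, x), -7) = Add(Mul(-6, -7), -7) = Add(42, -7) = 35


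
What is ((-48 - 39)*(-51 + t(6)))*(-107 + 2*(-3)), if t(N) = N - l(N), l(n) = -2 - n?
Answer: -363747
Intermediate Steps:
t(N) = 2 + 2*N (t(N) = N - (-2 - N) = N + (2 + N) = 2 + 2*N)
((-48 - 39)*(-51 + t(6)))*(-107 + 2*(-3)) = ((-48 - 39)*(-51 + (2 + 2*6)))*(-107 + 2*(-3)) = (-87*(-51 + (2 + 12)))*(-107 - 6) = -87*(-51 + 14)*(-113) = -87*(-37)*(-113) = 3219*(-113) = -363747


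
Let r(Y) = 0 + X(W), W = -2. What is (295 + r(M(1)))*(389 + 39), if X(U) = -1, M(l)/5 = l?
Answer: 125832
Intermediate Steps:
M(l) = 5*l
r(Y) = -1 (r(Y) = 0 - 1 = -1)
(295 + r(M(1)))*(389 + 39) = (295 - 1)*(389 + 39) = 294*428 = 125832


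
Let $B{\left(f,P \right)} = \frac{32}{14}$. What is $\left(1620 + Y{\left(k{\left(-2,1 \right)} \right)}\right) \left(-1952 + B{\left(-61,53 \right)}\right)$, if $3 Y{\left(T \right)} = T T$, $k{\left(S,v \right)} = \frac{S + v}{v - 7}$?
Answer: $- \frac{596966932}{189} \approx -3.1586 \cdot 10^{6}$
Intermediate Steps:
$k{\left(S,v \right)} = \frac{S + v}{-7 + v}$
$B{\left(f,P \right)} = \frac{16}{7}$ ($B{\left(f,P \right)} = 32 \cdot \frac{1}{14} = \frac{16}{7}$)
$Y{\left(T \right)} = \frac{T^{2}}{3}$ ($Y{\left(T \right)} = \frac{T T}{3} = \frac{T^{2}}{3}$)
$\left(1620 + Y{\left(k{\left(-2,1 \right)} \right)}\right) \left(-1952 + B{\left(-61,53 \right)}\right) = \left(1620 + \frac{\left(\frac{-2 + 1}{-7 + 1}\right)^{2}}{3}\right) \left(-1952 + \frac{16}{7}\right) = \left(1620 + \frac{\left(\frac{1}{-6} \left(-1\right)\right)^{2}}{3}\right) \left(- \frac{13648}{7}\right) = \left(1620 + \frac{\left(\left(- \frac{1}{6}\right) \left(-1\right)\right)^{2}}{3}\right) \left(- \frac{13648}{7}\right) = \left(1620 + \frac{1}{3 \cdot 36}\right) \left(- \frac{13648}{7}\right) = \left(1620 + \frac{1}{3} \cdot \frac{1}{36}\right) \left(- \frac{13648}{7}\right) = \left(1620 + \frac{1}{108}\right) \left(- \frac{13648}{7}\right) = \frac{174961}{108} \left(- \frac{13648}{7}\right) = - \frac{596966932}{189}$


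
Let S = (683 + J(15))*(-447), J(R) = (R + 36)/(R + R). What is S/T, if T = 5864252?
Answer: -3060609/58642520 ≈ -0.052191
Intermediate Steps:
J(R) = (36 + R)/(2*R) (J(R) = (36 + R)/((2*R)) = (36 + R)*(1/(2*R)) = (36 + R)/(2*R))
S = -3060609/10 (S = (683 + (½)*(36 + 15)/15)*(-447) = (683 + (½)*(1/15)*51)*(-447) = (683 + 17/10)*(-447) = (6847/10)*(-447) = -3060609/10 ≈ -3.0606e+5)
S/T = -3060609/10/5864252 = -3060609/10*1/5864252 = -3060609/58642520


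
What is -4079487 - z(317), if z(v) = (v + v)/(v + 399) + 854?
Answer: -1460762395/358 ≈ -4.0803e+6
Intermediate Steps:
z(v) = 854 + 2*v/(399 + v) (z(v) = (2*v)/(399 + v) + 854 = 2*v/(399 + v) + 854 = 854 + 2*v/(399 + v))
-4079487 - z(317) = -4079487 - 2*(170373 + 428*317)/(399 + 317) = -4079487 - 2*(170373 + 135676)/716 = -4079487 - 2*306049/716 = -4079487 - 1*306049/358 = -4079487 - 306049/358 = -1460762395/358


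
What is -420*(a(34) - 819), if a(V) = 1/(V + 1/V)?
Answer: 397970580/1157 ≈ 3.4397e+5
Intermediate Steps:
-420*(a(34) - 819) = -420*(34/(1 + 34²) - 819) = -420*(34/(1 + 1156) - 819) = -420*(34/1157 - 819) = -420*(-947549/1157) = 397970580/1157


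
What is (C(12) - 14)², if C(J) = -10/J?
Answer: 7921/36 ≈ 220.03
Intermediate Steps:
(C(12) - 14)² = (-10/12 - 14)² = (-10*1/12 - 14)² = (-⅚ - 14)² = (-89/6)² = 7921/36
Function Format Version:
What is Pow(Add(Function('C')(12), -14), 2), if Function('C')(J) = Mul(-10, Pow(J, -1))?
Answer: Rational(7921, 36) ≈ 220.03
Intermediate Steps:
Pow(Add(Function('C')(12), -14), 2) = Pow(Add(Mul(-10, Pow(12, -1)), -14), 2) = Pow(Add(Mul(-10, Rational(1, 12)), -14), 2) = Pow(Add(Rational(-5, 6), -14), 2) = Pow(Rational(-89, 6), 2) = Rational(7921, 36)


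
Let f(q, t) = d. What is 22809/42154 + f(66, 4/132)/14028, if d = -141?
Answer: 7476689/14079436 ≈ 0.53104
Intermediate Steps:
f(q, t) = -141
22809/42154 + f(66, 4/132)/14028 = 22809/42154 - 141/14028 = 22809*(1/42154) - 141*1/14028 = 22809/42154 - 47/4676 = 7476689/14079436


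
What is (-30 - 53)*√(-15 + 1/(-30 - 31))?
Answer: -166*I*√13969/61 ≈ -321.63*I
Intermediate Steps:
(-30 - 53)*√(-15 + 1/(-30 - 31)) = -83*√(-15 + 1/(-61)) = -83*√(-15 - 1/61) = -166*I*√13969/61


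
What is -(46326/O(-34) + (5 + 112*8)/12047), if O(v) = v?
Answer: 279029344/204799 ≈ 1362.5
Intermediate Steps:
-(46326/O(-34) + (5 + 112*8)/12047) = -(46326/(-34) + (5 + 112*8)/12047) = -(46326*(-1/34) + (5 + 896)*(1/12047)) = -(-23163/17 + 901*(1/12047)) = -(-23163/17 + 901/12047) = -1*(-279029344/204799) = 279029344/204799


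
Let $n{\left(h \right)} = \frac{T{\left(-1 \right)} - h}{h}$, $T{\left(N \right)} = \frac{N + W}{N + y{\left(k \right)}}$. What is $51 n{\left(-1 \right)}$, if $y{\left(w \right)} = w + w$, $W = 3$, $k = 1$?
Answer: $-153$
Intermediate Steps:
$y{\left(w \right)} = 2 w$
$T{\left(N \right)} = \frac{3 + N}{2 + N}$ ($T{\left(N \right)} = \frac{N + 3}{N + 2 \cdot 1} = \frac{3 + N}{N + 2} = \frac{3 + N}{2 + N}$)
$n{\left(h \right)} = \frac{2 - h}{h}$ ($n{\left(h \right)} = \frac{\frac{3 - 1}{2 - 1} - h}{h} = \frac{1^{-1} \cdot 2 - h}{h} = \frac{1 \cdot 2 - h}{h} = \frac{2 - h}{h}$)
$51 n{\left(-1 \right)} = 51 \frac{2 - -1}{-1} = 51 \left(- (2 + 1)\right) = 51 \left(\left(-1\right) 3\right) = 51 \left(-3\right) = -153$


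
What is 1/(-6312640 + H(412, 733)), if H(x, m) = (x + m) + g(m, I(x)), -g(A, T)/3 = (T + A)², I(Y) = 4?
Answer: -1/7941002 ≈ -1.2593e-7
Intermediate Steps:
g(A, T) = -3*(A + T)² (g(A, T) = -3*(T + A)² = -3*(A + T)²)
H(x, m) = m + x - 3*(4 + m)² (H(x, m) = (x + m) - 3*(m + 4)² = (m + x) - 3*(4 + m)² = m + x - 3*(4 + m)²)
1/(-6312640 + H(412, 733)) = 1/(-6312640 + (733 + 412 - 3*(4 + 733)²)) = 1/(-6312640 + (733 + 412 - 3*737²)) = 1/(-6312640 + (733 + 412 - 3*543169)) = 1/(-6312640 + (733 + 412 - 1629507)) = 1/(-6312640 - 1628362) = 1/(-7941002) = -1/7941002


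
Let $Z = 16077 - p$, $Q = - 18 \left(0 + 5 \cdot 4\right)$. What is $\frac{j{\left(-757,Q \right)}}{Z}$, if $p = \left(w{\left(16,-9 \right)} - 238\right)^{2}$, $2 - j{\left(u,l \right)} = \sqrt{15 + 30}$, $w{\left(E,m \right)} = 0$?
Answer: $- \frac{2}{40567} + \frac{3 \sqrt{5}}{40567} \approx 0.00011606$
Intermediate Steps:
$Q = -360$ ($Q = - 18 \left(0 + 20\right) = \left(-18\right) 20 = -360$)
$j{\left(u,l \right)} = 2 - 3 \sqrt{5}$ ($j{\left(u,l \right)} = 2 - \sqrt{15 + 30} = 2 - \sqrt{45} = 2 - 3 \sqrt{5}$)
$p = 56644$ ($p = \left(0 - 238\right)^{2} = \left(-238\right)^{2} = 56644$)
$Z = -40567$ ($Z = 16077 - 56644 = -40567$)
$\frac{j{\left(-757,Q \right)}}{Z} = \frac{2 - 3 \sqrt{5}}{-40567} = \left(2 - 3 \sqrt{5}\right) \left(- \frac{1}{40567}\right) = - \frac{2}{40567} + \frac{3 \sqrt{5}}{40567}$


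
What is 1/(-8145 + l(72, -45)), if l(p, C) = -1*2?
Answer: -1/8147 ≈ -0.00012274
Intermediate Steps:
l(p, C) = -2
1/(-8145 + l(72, -45)) = 1/(-8145 - 2) = 1/(-8147) = -1/8147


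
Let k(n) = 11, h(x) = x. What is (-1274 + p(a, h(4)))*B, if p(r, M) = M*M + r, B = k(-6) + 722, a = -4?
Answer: -925046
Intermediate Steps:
B = 733 (B = 11 + 722 = 733)
p(r, M) = r + M**2 (p(r, M) = M**2 + r = r + M**2)
(-1274 + p(a, h(4)))*B = (-1274 + (-4 + 4**2))*733 = (-1274 + (-4 + 16))*733 = (-1274 + 12)*733 = -1262*733 = -925046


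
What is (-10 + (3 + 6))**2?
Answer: 1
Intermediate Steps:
(-10 + (3 + 6))**2 = (-10 + 9)**2 = (-1)**2 = 1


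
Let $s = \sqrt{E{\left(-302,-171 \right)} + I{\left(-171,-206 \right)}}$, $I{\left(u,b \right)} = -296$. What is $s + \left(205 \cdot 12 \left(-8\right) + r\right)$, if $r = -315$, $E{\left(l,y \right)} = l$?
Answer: $-19995 + i \sqrt{598} \approx -19995.0 + 24.454 i$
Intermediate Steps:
$s = i \sqrt{598}$ ($s = \sqrt{-302 - 296} = \sqrt{-598} = i \sqrt{598} \approx 24.454 i$)
$s + \left(205 \cdot 12 \left(-8\right) + r\right) = i \sqrt{598} + \left(205 \cdot 12 \left(-8\right) - 315\right) = i \sqrt{598} + \left(205 \left(-96\right) - 315\right) = i \sqrt{598} - 19995 = -19995 + i \sqrt{598}$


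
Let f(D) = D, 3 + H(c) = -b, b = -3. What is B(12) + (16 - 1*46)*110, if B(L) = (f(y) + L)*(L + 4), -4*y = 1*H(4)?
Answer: -3108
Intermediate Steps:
H(c) = 0 (H(c) = -3 - 1*(-3) = -3 + 3 = 0)
y = 0 (y = -0/4 = -1/4*0 = 0)
B(L) = L*(4 + L) (B(L) = (0 + L)*(L + 4) = L*(4 + L))
B(12) + (16 - 1*46)*110 = 12*(4 + 12) + (16 - 1*46)*110 = 12*16 + (16 - 46)*110 = 192 - 30*110 = 192 - 3300 = -3108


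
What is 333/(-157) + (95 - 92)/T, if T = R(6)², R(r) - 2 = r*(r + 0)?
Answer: -480381/226708 ≈ -2.1189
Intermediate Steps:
R(r) = 2 + r² (R(r) = 2 + r*(r + 0) = 2 + r*r = 2 + r²)
T = 1444 (T = (2 + 6²)² = (2 + 36)² = 38² = 1444)
333/(-157) + (95 - 92)/T = 333/(-157) + (95 - 92)/1444 = 333*(-1/157) + 3*(1/1444) = -333/157 + 3/1444 = -480381/226708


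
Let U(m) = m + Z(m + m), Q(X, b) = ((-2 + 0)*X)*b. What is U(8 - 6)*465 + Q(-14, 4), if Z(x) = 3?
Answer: 2437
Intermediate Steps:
Q(X, b) = -2*X*b (Q(X, b) = (-2*X)*b = -2*X*b)
U(m) = 3 + m (U(m) = m + 3 = 3 + m)
U(8 - 6)*465 + Q(-14, 4) = (3 + (8 - 6))*465 - 2*(-14)*4 = (3 + 2)*465 + 112 = 5*465 + 112 = 2325 + 112 = 2437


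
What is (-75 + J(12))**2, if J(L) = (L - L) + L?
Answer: 3969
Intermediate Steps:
J(L) = L (J(L) = 0 + L = L)
(-75 + J(12))**2 = (-75 + 12)**2 = (-63)**2 = 3969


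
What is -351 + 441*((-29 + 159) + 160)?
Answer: 127539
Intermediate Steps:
-351 + 441*((-29 + 159) + 160) = -351 + 441*(130 + 160) = -351 + 441*290 = -351 + 127890 = 127539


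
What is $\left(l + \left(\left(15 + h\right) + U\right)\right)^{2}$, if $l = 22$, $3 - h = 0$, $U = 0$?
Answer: $1600$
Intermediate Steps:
$h = 3$ ($h = 3 - 0 = 3 + 0 = 3$)
$\left(l + \left(\left(15 + h\right) + U\right)\right)^{2} = \left(22 + \left(\left(15 + 3\right) + 0\right)\right)^{2} = \left(22 + \left(18 + 0\right)\right)^{2} = \left(22 + 18\right)^{2} = 40^{2} = 1600$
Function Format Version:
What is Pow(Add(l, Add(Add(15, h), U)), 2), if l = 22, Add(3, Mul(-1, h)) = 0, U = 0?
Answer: 1600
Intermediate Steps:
h = 3 (h = Add(3, Mul(-1, 0)) = Add(3, 0) = 3)
Pow(Add(l, Add(Add(15, h), U)), 2) = Pow(Add(22, Add(Add(15, 3), 0)), 2) = Pow(Add(22, Add(18, 0)), 2) = Pow(Add(22, 18), 2) = Pow(40, 2) = 1600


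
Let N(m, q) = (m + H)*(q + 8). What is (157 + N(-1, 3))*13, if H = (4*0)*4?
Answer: 1898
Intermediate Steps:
H = 0 (H = 0*4 = 0)
N(m, q) = m*(8 + q) (N(m, q) = (m + 0)*(q + 8) = m*(8 + q))
(157 + N(-1, 3))*13 = (157 - (8 + 3))*13 = (157 - 1*11)*13 = (157 - 11)*13 = 146*13 = 1898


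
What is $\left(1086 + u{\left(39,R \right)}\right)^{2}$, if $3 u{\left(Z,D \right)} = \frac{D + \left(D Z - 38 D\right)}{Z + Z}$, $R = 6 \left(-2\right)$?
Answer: $\frac{1793522500}{1521} \approx 1.1792 \cdot 10^{6}$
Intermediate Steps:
$R = -12$
$u{\left(Z,D \right)} = \frac{- 37 D + D Z}{6 Z}$ ($u{\left(Z,D \right)} = \frac{\left(D + \left(D Z - 38 D\right)\right) \frac{1}{Z + Z}}{3} = \frac{\left(D + \left(- 38 D + D Z\right)\right) \frac{1}{2 Z}}{3} = \frac{\left(- 37 D + D Z\right) \frac{1}{2 Z}}{3} = \frac{\frac{1}{2} \frac{1}{Z} \left(- 37 D + D Z\right)}{3} = \frac{- 37 D + D Z}{6 Z}$)
$\left(1086 + u{\left(39,R \right)}\right)^{2} = \left(1086 + \frac{1}{6} \left(-12\right) \frac{1}{39} \left(-37 + 39\right)\right)^{2} = \left(1086 + \frac{1}{6} \left(-12\right) \frac{1}{39} \cdot 2\right)^{2} = \left(1086 - \frac{4}{39}\right)^{2} = \left(\frac{42350}{39}\right)^{2} = \frac{1793522500}{1521}$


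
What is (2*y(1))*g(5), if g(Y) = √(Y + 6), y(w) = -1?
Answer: -2*√11 ≈ -6.6332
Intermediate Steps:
g(Y) = √(6 + Y)
(2*y(1))*g(5) = (2*(-1))*√(6 + 5) = -2*√11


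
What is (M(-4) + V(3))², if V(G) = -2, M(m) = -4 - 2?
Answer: 64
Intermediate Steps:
M(m) = -6
(M(-4) + V(3))² = (-6 - 2)² = (-8)² = 64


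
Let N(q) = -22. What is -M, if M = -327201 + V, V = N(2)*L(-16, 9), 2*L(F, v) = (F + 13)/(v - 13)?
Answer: 1308837/4 ≈ 3.2721e+5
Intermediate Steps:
L(F, v) = (13 + F)/(2*(-13 + v)) (L(F, v) = ((F + 13)/(v - 13))/2 = ((13 + F)/(-13 + v))/2 = (13 + F)/(2*(-13 + v)))
V = -33/4 (V = -11*(13 - 16)/(-13 + 9) = -11*(-3)/(-4) = -11*(-1)*(-3)/4 = -22*3/8 = -33/4 ≈ -8.2500)
M = -1308837/4 (M = -327201 - 33/4 = -1308837/4 ≈ -3.2721e+5)
-M = -1*(-1308837/4) = 1308837/4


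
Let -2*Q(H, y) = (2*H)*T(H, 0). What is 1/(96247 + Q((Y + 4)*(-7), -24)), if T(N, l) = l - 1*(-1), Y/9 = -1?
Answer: 1/96212 ≈ 1.0394e-5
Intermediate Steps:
Y = -9 (Y = 9*(-1) = -9)
T(N, l) = 1 + l (T(N, l) = l + 1 = 1 + l)
Q(H, y) = -H (Q(H, y) = -2*H*(1 + 0)/2 = -2*H/2 = -H)
1/(96247 + Q((Y + 4)*(-7), -24)) = 1/(96247 - (-9 + 4)*(-7)) = 1/(96247 - (-5)*(-7)) = 1/(96247 - 1*35) = 1/(96247 - 35) = 1/96212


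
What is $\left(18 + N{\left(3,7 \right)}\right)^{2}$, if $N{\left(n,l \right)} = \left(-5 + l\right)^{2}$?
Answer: $484$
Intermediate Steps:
$\left(18 + N{\left(3,7 \right)}\right)^{2} = \left(18 + \left(-5 + 7\right)^{2}\right)^{2} = \left(18 + 2^{2}\right)^{2} = \left(18 + 4\right)^{2} = 22^{2} = 484$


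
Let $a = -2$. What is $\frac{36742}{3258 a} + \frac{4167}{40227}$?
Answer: $- \frac{241811377}{43686522} \approx -5.5351$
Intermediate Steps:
$\frac{36742}{3258 a} + \frac{4167}{40227} = \frac{36742}{3258 \left(-2\right)} + \frac{4167}{40227} = \frac{36742}{-6516} + 4167 \cdot \frac{1}{40227} = 36742 \left(- \frac{1}{6516}\right) + \frac{1389}{13409} = - \frac{18371}{3258} + \frac{1389}{13409} = - \frac{241811377}{43686522}$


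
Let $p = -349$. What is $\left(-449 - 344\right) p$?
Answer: $276757$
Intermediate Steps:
$\left(-449 - 344\right) p = \left(-449 - 344\right) \left(-349\right) = \left(-793\right) \left(-349\right) = 276757$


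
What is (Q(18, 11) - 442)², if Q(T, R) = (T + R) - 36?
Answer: 201601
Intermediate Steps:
Q(T, R) = -36 + R + T (Q(T, R) = (R + T) - 36 = -36 + R + T)
(Q(18, 11) - 442)² = ((-36 + 11 + 18) - 442)² = (-7 - 442)² = (-449)² = 201601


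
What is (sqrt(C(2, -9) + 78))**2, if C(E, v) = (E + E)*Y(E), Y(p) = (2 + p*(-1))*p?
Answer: 78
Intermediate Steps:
Y(p) = p*(2 - p) (Y(p) = (2 - p)*p = p*(2 - p))
C(E, v) = 2*E**2*(2 - E) (C(E, v) = (E + E)*(E*(2 - E)) = (2*E)*(E*(2 - E)) = 2*E**2*(2 - E))
(sqrt(C(2, -9) + 78))**2 = (sqrt(2*2**2*(2 - 1*2) + 78))**2 = (sqrt(2*4*(2 - 2) + 78))**2 = (sqrt(2*4*0 + 78))**2 = (sqrt(0 + 78))**2 = (sqrt(78))**2 = 78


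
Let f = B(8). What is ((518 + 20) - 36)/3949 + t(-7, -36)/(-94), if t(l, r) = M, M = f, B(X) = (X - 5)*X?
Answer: -23794/185603 ≈ -0.12820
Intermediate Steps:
B(X) = X*(-5 + X) (B(X) = (-5 + X)*X = X*(-5 + X))
f = 24 (f = 8*(-5 + 8) = 8*3 = 24)
M = 24
t(l, r) = 24
((518 + 20) - 36)/3949 + t(-7, -36)/(-94) = ((518 + 20) - 36)/3949 + 24/(-94) = (538 - 36)*(1/3949) + 24*(-1/94) = 502*(1/3949) - 12/47 = 502/3949 - 12/47 = -23794/185603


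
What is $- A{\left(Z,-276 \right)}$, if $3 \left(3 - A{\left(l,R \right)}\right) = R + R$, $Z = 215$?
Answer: $-187$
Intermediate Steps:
$A{\left(l,R \right)} = 3 - \frac{2 R}{3}$ ($A{\left(l,R \right)} = 3 - \frac{R + R}{3} = 3 - \frac{2 R}{3}$)
$- A{\left(Z,-276 \right)} = - (3 - -184) = - (3 + 184) = \left(-1\right) 187 = -187$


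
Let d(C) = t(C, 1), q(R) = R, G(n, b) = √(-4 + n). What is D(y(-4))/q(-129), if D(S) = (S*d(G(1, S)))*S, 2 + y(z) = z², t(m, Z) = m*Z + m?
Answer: -392*I*√3/129 ≈ -5.2633*I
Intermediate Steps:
t(m, Z) = m + Z*m (t(m, Z) = Z*m + m = m + Z*m)
d(C) = 2*C (d(C) = C*(1 + 1) = C*2 = 2*C)
y(z) = -2 + z²
D(S) = 2*I*√3*S² (D(S) = (S*(2*√(-4 + 1)))*S = (S*(2*√(-3)))*S = (S*(2*(I*√3)))*S = (S*(2*I*√3))*S = (2*I*S*√3)*S = 2*I*√3*S²)
D(y(-4))/q(-129) = (2*I*√3*(-2 + (-4)²)²)/(-129) = (2*I*√3*(-2 + 16)²)*(-1/129) = (2*I*√3*14²)*(-1/129) = (2*I*√3*196)*(-1/129) = (392*I*√3)*(-1/129) = -392*I*√3/129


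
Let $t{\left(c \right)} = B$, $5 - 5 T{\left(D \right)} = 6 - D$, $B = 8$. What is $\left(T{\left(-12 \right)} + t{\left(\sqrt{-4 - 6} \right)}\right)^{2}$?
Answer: $\frac{729}{25} \approx 29.16$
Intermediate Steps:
$T{\left(D \right)} = - \frac{1}{5} + \frac{D}{5}$ ($T{\left(D \right)} = 1 - \frac{6 - D}{5} = 1 + \left(- \frac{6}{5} + \frac{D}{5}\right) = - \frac{1}{5} + \frac{D}{5}$)
$t{\left(c \right)} = 8$
$\left(T{\left(-12 \right)} + t{\left(\sqrt{-4 - 6} \right)}\right)^{2} = \left(\left(- \frac{1}{5} + \frac{1}{5} \left(-12\right)\right) + 8\right)^{2} = \left(\left(- \frac{1}{5} - \frac{12}{5}\right) + 8\right)^{2} = \left(- \frac{13}{5} + 8\right)^{2} = \left(\frac{27}{5}\right)^{2} = \frac{729}{25}$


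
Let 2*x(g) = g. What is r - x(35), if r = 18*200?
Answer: 7165/2 ≈ 3582.5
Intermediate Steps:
x(g) = g/2
r = 3600
r - x(35) = 3600 - 35/2 = 7165/2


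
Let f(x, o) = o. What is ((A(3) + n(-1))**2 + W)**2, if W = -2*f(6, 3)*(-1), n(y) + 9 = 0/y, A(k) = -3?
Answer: 22500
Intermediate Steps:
n(y) = -9 (n(y) = -9 + 0/y = -9 + 0 = -9)
W = 6 (W = -2*3*(-1) = -6*(-1) = 6)
((A(3) + n(-1))**2 + W)**2 = ((-3 - 9)**2 + 6)**2 = ((-12)**2 + 6)**2 = (144 + 6)**2 = 150**2 = 22500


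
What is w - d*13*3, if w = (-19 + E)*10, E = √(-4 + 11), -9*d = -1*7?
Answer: -661/3 + 10*√7 ≈ -193.88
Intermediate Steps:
d = 7/9 (d = -(-1)*7/9 = -⅑*(-7) = 7/9 ≈ 0.77778)
E = √7 ≈ 2.6458
w = -190 + 10*√7 (w = (-19 + √7)*10 = -190 + 10*√7 ≈ -163.54)
w - d*13*3 = (-190 + 10*√7) - (7/9)*13*3 = (-190 + 10*√7) - 91*3/9 = (-190 + 10*√7) - 1*91/3 = (-190 + 10*√7) - 91/3 = -661/3 + 10*√7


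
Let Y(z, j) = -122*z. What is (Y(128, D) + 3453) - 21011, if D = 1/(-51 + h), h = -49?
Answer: -33174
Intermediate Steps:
D = -1/100 (D = 1/(-51 - 49) = 1/(-100) = -1/100 ≈ -0.010000)
(Y(128, D) + 3453) - 21011 = (-122*128 + 3453) - 21011 = (-15616 + 3453) - 21011 = -12163 - 21011 = -33174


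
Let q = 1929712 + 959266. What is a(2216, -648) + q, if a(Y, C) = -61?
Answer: 2888917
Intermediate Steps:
q = 2888978
a(2216, -648) + q = -61 + 2888978 = 2888917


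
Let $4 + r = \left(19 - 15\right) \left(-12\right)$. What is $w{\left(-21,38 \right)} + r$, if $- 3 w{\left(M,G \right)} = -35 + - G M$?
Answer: $- \frac{919}{3} \approx -306.33$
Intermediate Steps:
$w{\left(M,G \right)} = \frac{35}{3} + \frac{G M}{3}$ ($w{\left(M,G \right)} = - \frac{-35 + - G M}{3} = - \frac{-35 - G M}{3} = \frac{35}{3} + \frac{G M}{3}$)
$r = -52$ ($r = -4 + \left(19 - 15\right) \left(-12\right) = -4 + 4 \left(-12\right) = -4 - 48 = -52$)
$w{\left(-21,38 \right)} + r = \left(\frac{35}{3} + \frac{1}{3} \cdot 38 \left(-21\right)\right) - 52 = \left(\frac{35}{3} - 266\right) - 52 = - \frac{763}{3} - 52 = - \frac{919}{3}$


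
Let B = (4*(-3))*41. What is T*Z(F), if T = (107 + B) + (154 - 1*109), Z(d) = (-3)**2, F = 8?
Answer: -3060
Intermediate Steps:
B = -492 (B = -12*41 = -492)
Z(d) = 9
T = -340 (T = (107 - 492) + (154 - 1*109) = -385 + (154 - 109) = -385 + 45 = -340)
T*Z(F) = -340*9 = -3060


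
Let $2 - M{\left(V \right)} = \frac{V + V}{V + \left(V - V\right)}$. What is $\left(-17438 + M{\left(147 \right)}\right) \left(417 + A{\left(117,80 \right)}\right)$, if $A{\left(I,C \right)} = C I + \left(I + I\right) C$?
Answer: $-496930686$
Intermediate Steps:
$M{\left(V \right)} = 0$ ($M{\left(V \right)} = 2 - \frac{V + V}{V + \left(V - V\right)} = 2 - \frac{2 V}{V + 0} = 2 - \frac{2 V}{V} = 2 - 2 = 0$)
$A{\left(I,C \right)} = 3 C I$ ($A{\left(I,C \right)} = C I + 2 I C = C I + 2 C I = 3 C I$)
$\left(-17438 + M{\left(147 \right)}\right) \left(417 + A{\left(117,80 \right)}\right) = \left(-17438 + 0\right) \left(417 + 3 \cdot 80 \cdot 117\right) = - 17438 \left(417 + 28080\right) = \left(-17438\right) 28497 = -496930686$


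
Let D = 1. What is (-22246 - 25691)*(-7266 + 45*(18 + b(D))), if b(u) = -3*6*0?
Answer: 309481272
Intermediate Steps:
b(u) = 0 (b(u) = -18*0 = 0)
(-22246 - 25691)*(-7266 + 45*(18 + b(D))) = (-22246 - 25691)*(-7266 + 45*(18 + 0)) = -47937*(-7266 + 45*18) = -47937*(-7266 + 810) = -47937*(-6456) = 309481272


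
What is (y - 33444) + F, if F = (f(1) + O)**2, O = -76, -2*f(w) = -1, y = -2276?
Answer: -120079/4 ≈ -30020.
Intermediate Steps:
f(w) = 1/2 (f(w) = -1/2*(-1) = 1/2)
F = 22801/4 (F = (1/2 - 76)**2 = (-151/2)**2 = 22801/4 ≈ 5700.3)
(y - 33444) + F = (-2276 - 33444) + 22801/4 = -35720 + 22801/4 = -120079/4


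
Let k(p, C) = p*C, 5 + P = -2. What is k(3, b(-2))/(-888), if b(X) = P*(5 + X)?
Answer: 21/296 ≈ 0.070946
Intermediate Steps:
P = -7 (P = -5 - 2 = -7)
b(X) = -35 - 7*X (b(X) = -7*(5 + X) = -35 - 7*X)
k(p, C) = C*p
k(3, b(-2))/(-888) = ((-35 - 7*(-2))*3)/(-888) = ((-35 + 14)*3)*(-1/888) = -21*3*(-1/888) = -63*(-1/888) = 21/296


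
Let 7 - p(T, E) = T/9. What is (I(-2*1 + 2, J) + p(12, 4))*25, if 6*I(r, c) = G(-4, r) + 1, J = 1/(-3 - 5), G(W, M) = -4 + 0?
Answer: 775/6 ≈ 129.17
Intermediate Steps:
G(W, M) = -4
p(T, E) = 7 - T/9
J = -⅛ (J = 1/(-8) = -⅛ ≈ -0.12500)
I(r, c) = -½ (I(r, c) = (-4 + 1)/6 = (⅙)*(-3) = -½)
(I(-2*1 + 2, J) + p(12, 4))*25 = (-½ + (7 - ⅑*12))*25 = (-½ + (7 - 4/3))*25 = (-½ + 17/3)*25 = (31/6)*25 = 775/6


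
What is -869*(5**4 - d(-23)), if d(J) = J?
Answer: -563112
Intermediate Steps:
-869*(5**4 - d(-23)) = -869*(5**4 - 1*(-23)) = -869*(625 + 23) = -869*648 = -563112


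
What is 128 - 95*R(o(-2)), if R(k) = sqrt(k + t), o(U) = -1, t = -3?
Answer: 128 - 190*I ≈ 128.0 - 190.0*I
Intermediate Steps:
R(k) = sqrt(-3 + k) (R(k) = sqrt(k - 3) = sqrt(-3 + k))
128 - 95*R(o(-2)) = 128 - 95*sqrt(-3 - 1) = 128 - 190*I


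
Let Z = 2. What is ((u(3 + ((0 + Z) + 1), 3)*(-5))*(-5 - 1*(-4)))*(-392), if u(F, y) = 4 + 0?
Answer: -7840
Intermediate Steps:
u(F, y) = 4
((u(3 + ((0 + Z) + 1), 3)*(-5))*(-5 - 1*(-4)))*(-392) = ((4*(-5))*(-5 - 1*(-4)))*(-392) = -20*(-5 + 4)*(-392) = -20*(-1)*(-392) = 20*(-392) = -7840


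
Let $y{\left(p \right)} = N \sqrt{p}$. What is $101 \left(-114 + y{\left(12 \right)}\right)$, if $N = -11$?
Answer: $-11514 - 2222 \sqrt{3} \approx -15363.0$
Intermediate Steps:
$y{\left(p \right)} = - 11 \sqrt{p}$
$101 \left(-114 + y{\left(12 \right)}\right) = 101 \left(-114 - 11 \sqrt{12}\right) = 101 \left(-114 - 11 \cdot 2 \sqrt{3}\right) = 101 \left(-114 - 22 \sqrt{3}\right) = -11514 - 2222 \sqrt{3}$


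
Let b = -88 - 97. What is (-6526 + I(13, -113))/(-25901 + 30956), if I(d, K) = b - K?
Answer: -6598/5055 ≈ -1.3052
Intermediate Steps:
b = -185
I(d, K) = -185 - K
(-6526 + I(13, -113))/(-25901 + 30956) = (-6526 + (-185 - 1*(-113)))/(-25901 + 30956) = (-6526 + (-185 + 113))/5055 = (-6526 - 72)*(1/5055) = -6598*1/5055 = -6598/5055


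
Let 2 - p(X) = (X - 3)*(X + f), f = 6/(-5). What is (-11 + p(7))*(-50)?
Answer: 1610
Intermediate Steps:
f = -6/5 (f = 6*(-1/5) = -6/5 ≈ -1.2000)
p(X) = 2 - (-3 + X)*(-6/5 + X) (p(X) = 2 - (X - 3)*(X - 6/5) = 2 - (-3 + X)*(-6/5 + X))
(-11 + p(7))*(-50) = (-11 + (-8/5 - 1*7**2 + (21/5)*7))*(-50) = (-11 + (-8/5 - 1*49 + 147/5))*(-50) = (-11 + (-8/5 - 49 + 147/5))*(-50) = (-11 - 106/5)*(-50) = -161/5*(-50) = 1610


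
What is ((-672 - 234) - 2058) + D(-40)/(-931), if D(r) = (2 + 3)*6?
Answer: -2759514/931 ≈ -2964.0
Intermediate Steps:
D(r) = 30 (D(r) = 5*6 = 30)
((-672 - 234) - 2058) + D(-40)/(-931) = ((-672 - 234) - 2058) + 30/(-931) = (-906 - 2058) + 30*(-1/931) = -2964 - 30/931 = -2759514/931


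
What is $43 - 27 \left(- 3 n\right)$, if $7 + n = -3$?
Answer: $-767$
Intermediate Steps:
$n = -10$ ($n = -7 - 3 = -10$)
$43 - 27 \left(- 3 n\right) = 43 - 27 \left(\left(-3\right) \left(-10\right)\right) = 43 - 810 = -767$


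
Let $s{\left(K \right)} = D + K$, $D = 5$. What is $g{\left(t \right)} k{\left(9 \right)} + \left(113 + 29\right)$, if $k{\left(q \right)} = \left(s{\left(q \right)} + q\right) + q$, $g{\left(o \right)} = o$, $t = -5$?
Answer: $-18$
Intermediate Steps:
$s{\left(K \right)} = 5 + K$
$k{\left(q \right)} = 5 + 3 q$ ($k{\left(q \right)} = \left(\left(5 + q\right) + q\right) + q = \left(5 + 2 q\right) + q = 5 + 3 q$)
$g{\left(t \right)} k{\left(9 \right)} + \left(113 + 29\right) = - 5 \left(5 + 3 \cdot 9\right) + \left(113 + 29\right) = - 5 \left(5 + 27\right) + 142 = \left(-5\right) 32 + 142 = -160 + 142 = -18$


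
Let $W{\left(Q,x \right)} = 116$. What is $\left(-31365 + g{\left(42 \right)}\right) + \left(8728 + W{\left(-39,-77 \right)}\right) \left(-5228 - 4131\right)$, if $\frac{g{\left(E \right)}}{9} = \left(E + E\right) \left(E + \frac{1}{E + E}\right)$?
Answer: $-82770600$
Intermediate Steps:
$g{\left(E \right)} = 18 E \left(E + \frac{1}{2 E}\right)$ ($g{\left(E \right)} = 9 \left(E + E\right) \left(E + \frac{1}{E + E}\right) = 9 \cdot 2 E \left(E + \frac{1}{2 E}\right) = 18 E \left(E + \frac{1}{2 E}\right)$)
$\left(-31365 + g{\left(42 \right)}\right) + \left(8728 + W{\left(-39,-77 \right)}\right) \left(-5228 - 4131\right) = \left(-31365 + \left(9 + 18 \cdot 42^{2}\right)\right) + \left(8728 + 116\right) \left(-5228 - 4131\right) = \left(-31365 + \left(9 + 18 \cdot 1764\right)\right) + 8844 \left(-9359\right) = \left(-31365 + \left(9 + 31752\right)\right) - 82770996 = \left(-31365 + 31761\right) - 82770996 = 396 - 82770996 = -82770600$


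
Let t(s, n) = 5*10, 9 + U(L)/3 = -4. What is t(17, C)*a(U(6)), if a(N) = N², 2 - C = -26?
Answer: 76050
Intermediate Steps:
U(L) = -39 (U(L) = -27 + 3*(-4) = -27 - 12 = -39)
C = 28 (C = 2 - 1*(-26) = 2 + 26 = 28)
t(s, n) = 50
t(17, C)*a(U(6)) = 50*(-39)² = 50*1521 = 76050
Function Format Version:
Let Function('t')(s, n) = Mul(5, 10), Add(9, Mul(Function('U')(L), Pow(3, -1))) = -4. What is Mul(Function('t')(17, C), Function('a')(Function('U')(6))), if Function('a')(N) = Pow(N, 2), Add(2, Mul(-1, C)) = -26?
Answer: 76050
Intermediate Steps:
Function('U')(L) = -39 (Function('U')(L) = Add(-27, Mul(3, -4)) = Add(-27, -12) = -39)
C = 28 (C = Add(2, Mul(-1, -26)) = Add(2, 26) = 28)
Function('t')(s, n) = 50
Mul(Function('t')(17, C), Function('a')(Function('U')(6))) = Mul(50, Pow(-39, 2)) = Mul(50, 1521) = 76050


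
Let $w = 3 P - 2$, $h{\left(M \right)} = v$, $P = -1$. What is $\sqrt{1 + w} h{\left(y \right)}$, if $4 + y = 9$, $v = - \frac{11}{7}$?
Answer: $- \frac{22 i}{7} \approx - 3.1429 i$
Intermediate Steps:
$v = - \frac{11}{7}$ ($v = \left(-11\right) \frac{1}{7} = - \frac{11}{7} \approx -1.5714$)
$y = 5$ ($y = -4 + 9 = 5$)
$h{\left(M \right)} = - \frac{11}{7}$
$w = -5$ ($w = 3 \left(-1\right) - 2 = -3 - 2 = -5$)
$\sqrt{1 + w} h{\left(y \right)} = \sqrt{1 - 5} \left(- \frac{11}{7}\right) = \sqrt{-4} \left(- \frac{11}{7}\right) = 2 i \left(- \frac{11}{7}\right) = - \frac{22 i}{7}$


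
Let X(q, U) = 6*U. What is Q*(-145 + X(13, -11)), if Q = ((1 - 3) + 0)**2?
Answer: -844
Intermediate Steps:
Q = 4 (Q = (-2 + 0)**2 = (-2)**2 = 4)
Q*(-145 + X(13, -11)) = 4*(-145 + 6*(-11)) = 4*(-145 - 66) = 4*(-211) = -844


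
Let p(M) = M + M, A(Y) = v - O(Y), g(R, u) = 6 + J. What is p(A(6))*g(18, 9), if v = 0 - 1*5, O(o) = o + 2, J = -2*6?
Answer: 156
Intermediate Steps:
J = -12
O(o) = 2 + o
v = -5 (v = 0 - 5 = -5)
g(R, u) = -6 (g(R, u) = 6 - 12 = -6)
A(Y) = -7 - Y (A(Y) = -5 - (2 + Y) = -5 + (-2 - Y) = -7 - Y)
p(M) = 2*M
p(A(6))*g(18, 9) = (2*(-7 - 1*6))*(-6) = (2*(-7 - 6))*(-6) = (2*(-13))*(-6) = -26*(-6) = 156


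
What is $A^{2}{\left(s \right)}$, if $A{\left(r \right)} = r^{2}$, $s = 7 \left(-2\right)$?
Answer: $38416$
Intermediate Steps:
$s = -14$
$A^{2}{\left(s \right)} = \left(\left(-14\right)^{2}\right)^{2} = 196^{2} = 38416$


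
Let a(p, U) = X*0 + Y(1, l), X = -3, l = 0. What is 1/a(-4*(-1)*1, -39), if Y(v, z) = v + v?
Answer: 1/2 ≈ 0.50000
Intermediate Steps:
Y(v, z) = 2*v
a(p, U) = 2 (a(p, U) = -3*0 + 2*1 = 0 + 2 = 2)
1/a(-4*(-1)*1, -39) = 1/2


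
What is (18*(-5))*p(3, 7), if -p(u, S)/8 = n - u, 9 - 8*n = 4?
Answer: -1710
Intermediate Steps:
n = 5/8 (n = 9/8 - ⅛*4 = 9/8 - ½ = 5/8 ≈ 0.62500)
p(u, S) = -5 + 8*u (p(u, S) = -8*(5/8 - u) = -5 + 8*u)
(18*(-5))*p(3, 7) = (18*(-5))*(-5 + 8*3) = -90*(-5 + 24) = -90*19 = -1710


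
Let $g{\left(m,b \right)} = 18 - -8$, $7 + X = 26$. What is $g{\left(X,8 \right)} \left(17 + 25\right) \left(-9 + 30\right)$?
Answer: $22932$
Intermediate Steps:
$X = 19$ ($X = -7 + 26 = 19$)
$g{\left(m,b \right)} = 26$ ($g{\left(m,b \right)} = 18 + 8 = 26$)
$g{\left(X,8 \right)} \left(17 + 25\right) \left(-9 + 30\right) = 26 \left(17 + 25\right) \left(-9 + 30\right) = 26 \cdot 42 \cdot 21 = 26 \cdot 882 = 22932$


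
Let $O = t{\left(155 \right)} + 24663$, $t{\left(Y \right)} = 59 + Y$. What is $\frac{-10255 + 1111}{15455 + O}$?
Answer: $- \frac{762}{3361} \approx -0.22672$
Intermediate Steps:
$O = 24877$ ($O = \left(59 + 155\right) + 24663 = 214 + 24663 = 24877$)
$\frac{-10255 + 1111}{15455 + O} = \frac{-10255 + 1111}{15455 + 24877} = - \frac{9144}{40332} = \left(-9144\right) \frac{1}{40332} = - \frac{762}{3361}$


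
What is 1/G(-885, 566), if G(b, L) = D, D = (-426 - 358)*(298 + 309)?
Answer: -1/475888 ≈ -2.1013e-6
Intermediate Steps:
D = -475888 (D = -784*607 = -475888)
G(b, L) = -475888
1/G(-885, 566) = 1/(-475888) = -1/475888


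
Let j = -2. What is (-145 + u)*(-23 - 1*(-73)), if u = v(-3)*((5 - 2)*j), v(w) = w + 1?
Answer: -6650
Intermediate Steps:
v(w) = 1 + w
u = 12 (u = (1 - 3)*((5 - 2)*(-2)) = -6*(-2) = -2*(-6) = 12)
(-145 + u)*(-23 - 1*(-73)) = (-145 + 12)*(-23 - 1*(-73)) = -133*(-23 + 73) = -133*50 = -6650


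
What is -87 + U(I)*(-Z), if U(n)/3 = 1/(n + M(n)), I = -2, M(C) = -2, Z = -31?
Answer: -441/4 ≈ -110.25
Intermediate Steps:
U(n) = 3/(-2 + n) (U(n) = 3/(n - 2) = 3/(-2 + n))
-87 + U(I)*(-Z) = -87 + (3/(-2 - 2))*(-1*(-31)) = -87 + (3/(-4))*31 = -87 + (3*(-¼))*31 = -87 - ¾*31 = -87 - 93/4 = -441/4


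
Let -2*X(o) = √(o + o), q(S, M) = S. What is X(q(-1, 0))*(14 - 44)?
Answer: 15*I*√2 ≈ 21.213*I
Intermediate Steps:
X(o) = -√2*√o/2 (X(o) = -√(o + o)/2 = -√2*√o/2)
X(q(-1, 0))*(14 - 44) = (-√2*√(-1)/2)*(14 - 44) = -√2*I/2*(-30) = -I*√2/2*(-30) = 15*I*√2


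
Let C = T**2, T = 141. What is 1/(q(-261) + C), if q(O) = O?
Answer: 1/19620 ≈ 5.0968e-5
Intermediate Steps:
C = 19881 (C = 141**2 = 19881)
1/(q(-261) + C) = 1/(-261 + 19881) = 1/19620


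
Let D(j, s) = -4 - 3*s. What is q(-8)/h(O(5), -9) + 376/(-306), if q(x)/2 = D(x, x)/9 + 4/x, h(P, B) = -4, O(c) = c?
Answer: -1279/612 ≈ -2.0899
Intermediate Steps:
q(x) = -8/9 + 8/x - 2*x/3 (q(x) = 2*((-4 - 3*x)/9 + 4/x) = 2*((-4 - 3*x)*(⅑) + 4/x) = 2*((-4/9 - x/3) + 4/x) = 2*(-4/9 + 4/x - x/3) = -8/9 + 8/x - 2*x/3)
q(-8)/h(O(5), -9) + 376/(-306) = (-8/9 + 8/(-8) - ⅔*(-8))/(-4) + 376/(-306) = (-8/9 + 8*(-⅛) + 16/3)*(-¼) + 376*(-1/306) = (-8/9 - 1 + 16/3)*(-¼) - 188/153 = (31/9)*(-¼) - 188/153 = -31/36 - 188/153 = -1279/612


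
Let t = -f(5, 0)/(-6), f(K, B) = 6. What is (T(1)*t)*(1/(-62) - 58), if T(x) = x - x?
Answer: 0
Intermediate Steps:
T(x) = 0
t = 1 (t = -6/(-6) = -6*(-1)/6 = -1*(-1) = 1)
(T(1)*t)*(1/(-62) - 58) = (0*1)*(1/(-62) - 58) = 0*(-1/62 - 58) = 0*(-3597/62) = 0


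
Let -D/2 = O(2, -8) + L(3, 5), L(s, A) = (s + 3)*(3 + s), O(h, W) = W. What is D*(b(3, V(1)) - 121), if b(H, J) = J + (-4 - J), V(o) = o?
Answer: 7000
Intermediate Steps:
b(H, J) = -4
L(s, A) = (3 + s)**2 (L(s, A) = (3 + s)*(3 + s) = (3 + s)**2)
D = -56 (D = -2*(-8 + (3 + 3)**2) = -2*(-8 + 6**2) = -2*(-8 + 36) = -2*28 = -56)
D*(b(3, V(1)) - 121) = -56*(-4 - 121) = -56*(-125) = 7000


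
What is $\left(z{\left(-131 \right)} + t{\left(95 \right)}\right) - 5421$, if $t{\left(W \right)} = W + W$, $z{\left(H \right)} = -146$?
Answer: $-5377$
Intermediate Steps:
$t{\left(W \right)} = 2 W$
$\left(z{\left(-131 \right)} + t{\left(95 \right)}\right) - 5421 = \left(-146 + 2 \cdot 95\right) - 5421 = \left(-146 + 190\right) - 5421 = 44 - 5421 = -5377$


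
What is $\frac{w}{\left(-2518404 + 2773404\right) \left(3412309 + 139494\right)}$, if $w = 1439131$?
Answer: $\frac{1439131}{905709765000} \approx 1.589 \cdot 10^{-6}$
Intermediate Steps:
$\frac{w}{\left(-2518404 + 2773404\right) \left(3412309 + 139494\right)} = \frac{1439131}{\left(-2518404 + 2773404\right) \left(3412309 + 139494\right)} = \frac{1439131}{255000 \cdot 3551803} = \frac{1439131}{905709765000}$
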